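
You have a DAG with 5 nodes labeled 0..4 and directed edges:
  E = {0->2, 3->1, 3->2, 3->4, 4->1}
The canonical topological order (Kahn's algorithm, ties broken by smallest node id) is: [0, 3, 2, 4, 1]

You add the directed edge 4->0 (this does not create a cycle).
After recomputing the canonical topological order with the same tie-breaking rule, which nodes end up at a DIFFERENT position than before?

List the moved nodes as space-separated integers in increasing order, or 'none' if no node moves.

Answer: 0 1 2 3 4

Derivation:
Old toposort: [0, 3, 2, 4, 1]
Added edge 4->0
Recompute Kahn (smallest-id tiebreak):
  initial in-degrees: [1, 2, 2, 0, 1]
  ready (indeg=0): [3]
  pop 3: indeg[1]->1; indeg[2]->1; indeg[4]->0 | ready=[4] | order so far=[3]
  pop 4: indeg[0]->0; indeg[1]->0 | ready=[0, 1] | order so far=[3, 4]
  pop 0: indeg[2]->0 | ready=[1, 2] | order so far=[3, 4, 0]
  pop 1: no out-edges | ready=[2] | order so far=[3, 4, 0, 1]
  pop 2: no out-edges | ready=[] | order so far=[3, 4, 0, 1, 2]
New canonical toposort: [3, 4, 0, 1, 2]
Compare positions:
  Node 0: index 0 -> 2 (moved)
  Node 1: index 4 -> 3 (moved)
  Node 2: index 2 -> 4 (moved)
  Node 3: index 1 -> 0 (moved)
  Node 4: index 3 -> 1 (moved)
Nodes that changed position: 0 1 2 3 4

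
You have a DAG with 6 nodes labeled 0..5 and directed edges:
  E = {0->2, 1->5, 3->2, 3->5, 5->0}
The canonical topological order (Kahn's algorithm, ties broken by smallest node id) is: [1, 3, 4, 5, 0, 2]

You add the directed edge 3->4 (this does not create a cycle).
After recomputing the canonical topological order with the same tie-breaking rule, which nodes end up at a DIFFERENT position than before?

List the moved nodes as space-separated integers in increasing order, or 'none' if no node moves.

Old toposort: [1, 3, 4, 5, 0, 2]
Added edge 3->4
Recompute Kahn (smallest-id tiebreak):
  initial in-degrees: [1, 0, 2, 0, 1, 2]
  ready (indeg=0): [1, 3]
  pop 1: indeg[5]->1 | ready=[3] | order so far=[1]
  pop 3: indeg[2]->1; indeg[4]->0; indeg[5]->0 | ready=[4, 5] | order so far=[1, 3]
  pop 4: no out-edges | ready=[5] | order so far=[1, 3, 4]
  pop 5: indeg[0]->0 | ready=[0] | order so far=[1, 3, 4, 5]
  pop 0: indeg[2]->0 | ready=[2] | order so far=[1, 3, 4, 5, 0]
  pop 2: no out-edges | ready=[] | order so far=[1, 3, 4, 5, 0, 2]
New canonical toposort: [1, 3, 4, 5, 0, 2]
Compare positions:
  Node 0: index 4 -> 4 (same)
  Node 1: index 0 -> 0 (same)
  Node 2: index 5 -> 5 (same)
  Node 3: index 1 -> 1 (same)
  Node 4: index 2 -> 2 (same)
  Node 5: index 3 -> 3 (same)
Nodes that changed position: none

Answer: none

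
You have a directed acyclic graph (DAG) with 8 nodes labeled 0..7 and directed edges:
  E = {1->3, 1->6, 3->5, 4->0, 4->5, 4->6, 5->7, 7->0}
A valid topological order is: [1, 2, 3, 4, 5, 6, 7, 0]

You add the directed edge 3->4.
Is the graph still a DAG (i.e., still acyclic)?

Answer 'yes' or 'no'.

Given toposort: [1, 2, 3, 4, 5, 6, 7, 0]
Position of 3: index 2; position of 4: index 3
New edge 3->4: forward
Forward edge: respects the existing order. Still a DAG, same toposort still valid.
Still a DAG? yes

Answer: yes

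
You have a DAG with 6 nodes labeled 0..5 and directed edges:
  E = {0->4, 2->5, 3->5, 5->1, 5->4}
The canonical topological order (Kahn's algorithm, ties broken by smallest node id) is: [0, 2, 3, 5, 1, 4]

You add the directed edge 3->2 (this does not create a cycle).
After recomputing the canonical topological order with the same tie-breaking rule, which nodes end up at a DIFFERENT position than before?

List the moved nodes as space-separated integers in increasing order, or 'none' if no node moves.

Answer: 2 3

Derivation:
Old toposort: [0, 2, 3, 5, 1, 4]
Added edge 3->2
Recompute Kahn (smallest-id tiebreak):
  initial in-degrees: [0, 1, 1, 0, 2, 2]
  ready (indeg=0): [0, 3]
  pop 0: indeg[4]->1 | ready=[3] | order so far=[0]
  pop 3: indeg[2]->0; indeg[5]->1 | ready=[2] | order so far=[0, 3]
  pop 2: indeg[5]->0 | ready=[5] | order so far=[0, 3, 2]
  pop 5: indeg[1]->0; indeg[4]->0 | ready=[1, 4] | order so far=[0, 3, 2, 5]
  pop 1: no out-edges | ready=[4] | order so far=[0, 3, 2, 5, 1]
  pop 4: no out-edges | ready=[] | order so far=[0, 3, 2, 5, 1, 4]
New canonical toposort: [0, 3, 2, 5, 1, 4]
Compare positions:
  Node 0: index 0 -> 0 (same)
  Node 1: index 4 -> 4 (same)
  Node 2: index 1 -> 2 (moved)
  Node 3: index 2 -> 1 (moved)
  Node 4: index 5 -> 5 (same)
  Node 5: index 3 -> 3 (same)
Nodes that changed position: 2 3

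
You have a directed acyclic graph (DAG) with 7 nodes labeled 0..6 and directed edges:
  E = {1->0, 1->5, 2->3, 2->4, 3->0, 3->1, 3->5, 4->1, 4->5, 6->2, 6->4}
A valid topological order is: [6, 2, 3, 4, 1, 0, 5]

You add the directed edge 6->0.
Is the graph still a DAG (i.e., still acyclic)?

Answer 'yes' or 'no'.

Answer: yes

Derivation:
Given toposort: [6, 2, 3, 4, 1, 0, 5]
Position of 6: index 0; position of 0: index 5
New edge 6->0: forward
Forward edge: respects the existing order. Still a DAG, same toposort still valid.
Still a DAG? yes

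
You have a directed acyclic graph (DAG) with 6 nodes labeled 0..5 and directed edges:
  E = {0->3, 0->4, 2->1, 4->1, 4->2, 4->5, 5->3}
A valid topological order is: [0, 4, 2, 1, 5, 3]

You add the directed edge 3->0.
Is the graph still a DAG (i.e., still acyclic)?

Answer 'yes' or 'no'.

Given toposort: [0, 4, 2, 1, 5, 3]
Position of 3: index 5; position of 0: index 0
New edge 3->0: backward (u after v in old order)
Backward edge: old toposort is now invalid. Check if this creates a cycle.
Does 0 already reach 3? Reachable from 0: [0, 1, 2, 3, 4, 5]. YES -> cycle!
Still a DAG? no

Answer: no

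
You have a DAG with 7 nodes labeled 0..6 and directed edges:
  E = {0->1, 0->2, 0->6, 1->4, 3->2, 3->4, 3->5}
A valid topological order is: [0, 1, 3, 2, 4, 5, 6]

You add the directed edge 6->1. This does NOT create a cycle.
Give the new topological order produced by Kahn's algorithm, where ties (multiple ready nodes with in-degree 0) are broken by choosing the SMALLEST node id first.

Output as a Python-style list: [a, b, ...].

Answer: [0, 3, 2, 5, 6, 1, 4]

Derivation:
Old toposort: [0, 1, 3, 2, 4, 5, 6]
Added edge: 6->1
Position of 6 (6) > position of 1 (1). Must reorder: 6 must now come before 1.
Run Kahn's algorithm (break ties by smallest node id):
  initial in-degrees: [0, 2, 2, 0, 2, 1, 1]
  ready (indeg=0): [0, 3]
  pop 0: indeg[1]->1; indeg[2]->1; indeg[6]->0 | ready=[3, 6] | order so far=[0]
  pop 3: indeg[2]->0; indeg[4]->1; indeg[5]->0 | ready=[2, 5, 6] | order so far=[0, 3]
  pop 2: no out-edges | ready=[5, 6] | order so far=[0, 3, 2]
  pop 5: no out-edges | ready=[6] | order so far=[0, 3, 2, 5]
  pop 6: indeg[1]->0 | ready=[1] | order so far=[0, 3, 2, 5, 6]
  pop 1: indeg[4]->0 | ready=[4] | order so far=[0, 3, 2, 5, 6, 1]
  pop 4: no out-edges | ready=[] | order so far=[0, 3, 2, 5, 6, 1, 4]
  Result: [0, 3, 2, 5, 6, 1, 4]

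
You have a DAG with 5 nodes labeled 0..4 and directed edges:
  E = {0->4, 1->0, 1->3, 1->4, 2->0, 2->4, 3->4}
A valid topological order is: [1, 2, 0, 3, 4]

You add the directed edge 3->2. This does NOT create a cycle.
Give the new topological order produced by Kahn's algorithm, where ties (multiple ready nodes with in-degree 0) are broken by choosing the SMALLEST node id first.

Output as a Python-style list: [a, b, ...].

Answer: [1, 3, 2, 0, 4]

Derivation:
Old toposort: [1, 2, 0, 3, 4]
Added edge: 3->2
Position of 3 (3) > position of 2 (1). Must reorder: 3 must now come before 2.
Run Kahn's algorithm (break ties by smallest node id):
  initial in-degrees: [2, 0, 1, 1, 4]
  ready (indeg=0): [1]
  pop 1: indeg[0]->1; indeg[3]->0; indeg[4]->3 | ready=[3] | order so far=[1]
  pop 3: indeg[2]->0; indeg[4]->2 | ready=[2] | order so far=[1, 3]
  pop 2: indeg[0]->0; indeg[4]->1 | ready=[0] | order so far=[1, 3, 2]
  pop 0: indeg[4]->0 | ready=[4] | order so far=[1, 3, 2, 0]
  pop 4: no out-edges | ready=[] | order so far=[1, 3, 2, 0, 4]
  Result: [1, 3, 2, 0, 4]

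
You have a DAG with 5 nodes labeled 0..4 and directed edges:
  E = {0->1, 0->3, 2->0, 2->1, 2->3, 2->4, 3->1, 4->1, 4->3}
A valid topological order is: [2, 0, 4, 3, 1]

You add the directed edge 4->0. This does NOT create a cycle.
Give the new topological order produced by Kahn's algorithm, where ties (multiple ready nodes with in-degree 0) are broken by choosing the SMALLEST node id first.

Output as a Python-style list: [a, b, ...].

Answer: [2, 4, 0, 3, 1]

Derivation:
Old toposort: [2, 0, 4, 3, 1]
Added edge: 4->0
Position of 4 (2) > position of 0 (1). Must reorder: 4 must now come before 0.
Run Kahn's algorithm (break ties by smallest node id):
  initial in-degrees: [2, 4, 0, 3, 1]
  ready (indeg=0): [2]
  pop 2: indeg[0]->1; indeg[1]->3; indeg[3]->2; indeg[4]->0 | ready=[4] | order so far=[2]
  pop 4: indeg[0]->0; indeg[1]->2; indeg[3]->1 | ready=[0] | order so far=[2, 4]
  pop 0: indeg[1]->1; indeg[3]->0 | ready=[3] | order so far=[2, 4, 0]
  pop 3: indeg[1]->0 | ready=[1] | order so far=[2, 4, 0, 3]
  pop 1: no out-edges | ready=[] | order so far=[2, 4, 0, 3, 1]
  Result: [2, 4, 0, 3, 1]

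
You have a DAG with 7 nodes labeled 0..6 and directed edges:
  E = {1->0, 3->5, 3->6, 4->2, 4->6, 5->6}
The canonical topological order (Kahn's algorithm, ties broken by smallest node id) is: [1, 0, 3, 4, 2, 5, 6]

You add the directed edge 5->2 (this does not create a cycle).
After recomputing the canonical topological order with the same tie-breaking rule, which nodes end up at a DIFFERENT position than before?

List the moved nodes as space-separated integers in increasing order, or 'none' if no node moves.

Old toposort: [1, 0, 3, 4, 2, 5, 6]
Added edge 5->2
Recompute Kahn (smallest-id tiebreak):
  initial in-degrees: [1, 0, 2, 0, 0, 1, 3]
  ready (indeg=0): [1, 3, 4]
  pop 1: indeg[0]->0 | ready=[0, 3, 4] | order so far=[1]
  pop 0: no out-edges | ready=[3, 4] | order so far=[1, 0]
  pop 3: indeg[5]->0; indeg[6]->2 | ready=[4, 5] | order so far=[1, 0, 3]
  pop 4: indeg[2]->1; indeg[6]->1 | ready=[5] | order so far=[1, 0, 3, 4]
  pop 5: indeg[2]->0; indeg[6]->0 | ready=[2, 6] | order so far=[1, 0, 3, 4, 5]
  pop 2: no out-edges | ready=[6] | order so far=[1, 0, 3, 4, 5, 2]
  pop 6: no out-edges | ready=[] | order so far=[1, 0, 3, 4, 5, 2, 6]
New canonical toposort: [1, 0, 3, 4, 5, 2, 6]
Compare positions:
  Node 0: index 1 -> 1 (same)
  Node 1: index 0 -> 0 (same)
  Node 2: index 4 -> 5 (moved)
  Node 3: index 2 -> 2 (same)
  Node 4: index 3 -> 3 (same)
  Node 5: index 5 -> 4 (moved)
  Node 6: index 6 -> 6 (same)
Nodes that changed position: 2 5

Answer: 2 5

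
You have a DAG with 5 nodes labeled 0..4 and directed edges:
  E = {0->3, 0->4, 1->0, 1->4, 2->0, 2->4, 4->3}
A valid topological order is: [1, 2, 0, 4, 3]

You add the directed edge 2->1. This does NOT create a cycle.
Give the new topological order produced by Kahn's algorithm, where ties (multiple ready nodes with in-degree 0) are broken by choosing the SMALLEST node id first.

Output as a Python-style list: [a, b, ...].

Old toposort: [1, 2, 0, 4, 3]
Added edge: 2->1
Position of 2 (1) > position of 1 (0). Must reorder: 2 must now come before 1.
Run Kahn's algorithm (break ties by smallest node id):
  initial in-degrees: [2, 1, 0, 2, 3]
  ready (indeg=0): [2]
  pop 2: indeg[0]->1; indeg[1]->0; indeg[4]->2 | ready=[1] | order so far=[2]
  pop 1: indeg[0]->0; indeg[4]->1 | ready=[0] | order so far=[2, 1]
  pop 0: indeg[3]->1; indeg[4]->0 | ready=[4] | order so far=[2, 1, 0]
  pop 4: indeg[3]->0 | ready=[3] | order so far=[2, 1, 0, 4]
  pop 3: no out-edges | ready=[] | order so far=[2, 1, 0, 4, 3]
  Result: [2, 1, 0, 4, 3]

Answer: [2, 1, 0, 4, 3]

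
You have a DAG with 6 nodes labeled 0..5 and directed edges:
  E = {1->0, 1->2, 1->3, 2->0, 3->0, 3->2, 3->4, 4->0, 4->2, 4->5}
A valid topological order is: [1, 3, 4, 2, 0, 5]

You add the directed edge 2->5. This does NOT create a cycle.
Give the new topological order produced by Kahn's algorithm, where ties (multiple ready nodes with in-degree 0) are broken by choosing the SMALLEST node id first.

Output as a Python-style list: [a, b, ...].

Old toposort: [1, 3, 4, 2, 0, 5]
Added edge: 2->5
Position of 2 (3) < position of 5 (5). Old order still valid.
Run Kahn's algorithm (break ties by smallest node id):
  initial in-degrees: [4, 0, 3, 1, 1, 2]
  ready (indeg=0): [1]
  pop 1: indeg[0]->3; indeg[2]->2; indeg[3]->0 | ready=[3] | order so far=[1]
  pop 3: indeg[0]->2; indeg[2]->1; indeg[4]->0 | ready=[4] | order so far=[1, 3]
  pop 4: indeg[0]->1; indeg[2]->0; indeg[5]->1 | ready=[2] | order so far=[1, 3, 4]
  pop 2: indeg[0]->0; indeg[5]->0 | ready=[0, 5] | order so far=[1, 3, 4, 2]
  pop 0: no out-edges | ready=[5] | order so far=[1, 3, 4, 2, 0]
  pop 5: no out-edges | ready=[] | order so far=[1, 3, 4, 2, 0, 5]
  Result: [1, 3, 4, 2, 0, 5]

Answer: [1, 3, 4, 2, 0, 5]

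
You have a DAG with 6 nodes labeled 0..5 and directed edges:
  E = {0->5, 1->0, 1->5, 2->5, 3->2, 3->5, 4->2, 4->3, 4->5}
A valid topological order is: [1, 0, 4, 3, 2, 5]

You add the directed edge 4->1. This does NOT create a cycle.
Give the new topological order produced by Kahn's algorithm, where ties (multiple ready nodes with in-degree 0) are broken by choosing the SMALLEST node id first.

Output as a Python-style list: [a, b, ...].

Answer: [4, 1, 0, 3, 2, 5]

Derivation:
Old toposort: [1, 0, 4, 3, 2, 5]
Added edge: 4->1
Position of 4 (2) > position of 1 (0). Must reorder: 4 must now come before 1.
Run Kahn's algorithm (break ties by smallest node id):
  initial in-degrees: [1, 1, 2, 1, 0, 5]
  ready (indeg=0): [4]
  pop 4: indeg[1]->0; indeg[2]->1; indeg[3]->0; indeg[5]->4 | ready=[1, 3] | order so far=[4]
  pop 1: indeg[0]->0; indeg[5]->3 | ready=[0, 3] | order so far=[4, 1]
  pop 0: indeg[5]->2 | ready=[3] | order so far=[4, 1, 0]
  pop 3: indeg[2]->0; indeg[5]->1 | ready=[2] | order so far=[4, 1, 0, 3]
  pop 2: indeg[5]->0 | ready=[5] | order so far=[4, 1, 0, 3, 2]
  pop 5: no out-edges | ready=[] | order so far=[4, 1, 0, 3, 2, 5]
  Result: [4, 1, 0, 3, 2, 5]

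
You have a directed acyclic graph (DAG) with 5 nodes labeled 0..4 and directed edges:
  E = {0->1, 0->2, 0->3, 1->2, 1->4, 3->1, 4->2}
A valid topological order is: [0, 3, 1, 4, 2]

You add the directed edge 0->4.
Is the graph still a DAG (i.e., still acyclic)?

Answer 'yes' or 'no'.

Answer: yes

Derivation:
Given toposort: [0, 3, 1, 4, 2]
Position of 0: index 0; position of 4: index 3
New edge 0->4: forward
Forward edge: respects the existing order. Still a DAG, same toposort still valid.
Still a DAG? yes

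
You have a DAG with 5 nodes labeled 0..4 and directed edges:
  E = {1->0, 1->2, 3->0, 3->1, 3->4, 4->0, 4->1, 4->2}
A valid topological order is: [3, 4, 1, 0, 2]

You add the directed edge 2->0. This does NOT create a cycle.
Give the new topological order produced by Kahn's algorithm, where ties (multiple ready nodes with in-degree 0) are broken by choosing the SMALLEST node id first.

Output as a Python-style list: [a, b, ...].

Old toposort: [3, 4, 1, 0, 2]
Added edge: 2->0
Position of 2 (4) > position of 0 (3). Must reorder: 2 must now come before 0.
Run Kahn's algorithm (break ties by smallest node id):
  initial in-degrees: [4, 2, 2, 0, 1]
  ready (indeg=0): [3]
  pop 3: indeg[0]->3; indeg[1]->1; indeg[4]->0 | ready=[4] | order so far=[3]
  pop 4: indeg[0]->2; indeg[1]->0; indeg[2]->1 | ready=[1] | order so far=[3, 4]
  pop 1: indeg[0]->1; indeg[2]->0 | ready=[2] | order so far=[3, 4, 1]
  pop 2: indeg[0]->0 | ready=[0] | order so far=[3, 4, 1, 2]
  pop 0: no out-edges | ready=[] | order so far=[3, 4, 1, 2, 0]
  Result: [3, 4, 1, 2, 0]

Answer: [3, 4, 1, 2, 0]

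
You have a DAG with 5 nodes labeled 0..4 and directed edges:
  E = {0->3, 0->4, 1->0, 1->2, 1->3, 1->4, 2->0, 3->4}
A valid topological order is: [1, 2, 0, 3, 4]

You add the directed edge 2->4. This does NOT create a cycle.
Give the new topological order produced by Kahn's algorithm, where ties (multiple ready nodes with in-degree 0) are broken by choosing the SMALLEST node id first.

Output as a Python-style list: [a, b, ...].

Old toposort: [1, 2, 0, 3, 4]
Added edge: 2->4
Position of 2 (1) < position of 4 (4). Old order still valid.
Run Kahn's algorithm (break ties by smallest node id):
  initial in-degrees: [2, 0, 1, 2, 4]
  ready (indeg=0): [1]
  pop 1: indeg[0]->1; indeg[2]->0; indeg[3]->1; indeg[4]->3 | ready=[2] | order so far=[1]
  pop 2: indeg[0]->0; indeg[4]->2 | ready=[0] | order so far=[1, 2]
  pop 0: indeg[3]->0; indeg[4]->1 | ready=[3] | order so far=[1, 2, 0]
  pop 3: indeg[4]->0 | ready=[4] | order so far=[1, 2, 0, 3]
  pop 4: no out-edges | ready=[] | order so far=[1, 2, 0, 3, 4]
  Result: [1, 2, 0, 3, 4]

Answer: [1, 2, 0, 3, 4]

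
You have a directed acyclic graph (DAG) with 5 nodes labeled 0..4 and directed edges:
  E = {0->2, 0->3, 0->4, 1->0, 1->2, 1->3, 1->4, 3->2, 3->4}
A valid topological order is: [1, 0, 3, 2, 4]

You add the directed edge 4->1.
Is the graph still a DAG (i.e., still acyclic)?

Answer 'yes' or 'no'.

Answer: no

Derivation:
Given toposort: [1, 0, 3, 2, 4]
Position of 4: index 4; position of 1: index 0
New edge 4->1: backward (u after v in old order)
Backward edge: old toposort is now invalid. Check if this creates a cycle.
Does 1 already reach 4? Reachable from 1: [0, 1, 2, 3, 4]. YES -> cycle!
Still a DAG? no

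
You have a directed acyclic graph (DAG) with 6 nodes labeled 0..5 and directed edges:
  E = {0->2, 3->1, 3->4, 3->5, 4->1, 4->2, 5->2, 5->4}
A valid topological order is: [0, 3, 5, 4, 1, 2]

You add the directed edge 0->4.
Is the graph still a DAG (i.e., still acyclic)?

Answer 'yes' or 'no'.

Answer: yes

Derivation:
Given toposort: [0, 3, 5, 4, 1, 2]
Position of 0: index 0; position of 4: index 3
New edge 0->4: forward
Forward edge: respects the existing order. Still a DAG, same toposort still valid.
Still a DAG? yes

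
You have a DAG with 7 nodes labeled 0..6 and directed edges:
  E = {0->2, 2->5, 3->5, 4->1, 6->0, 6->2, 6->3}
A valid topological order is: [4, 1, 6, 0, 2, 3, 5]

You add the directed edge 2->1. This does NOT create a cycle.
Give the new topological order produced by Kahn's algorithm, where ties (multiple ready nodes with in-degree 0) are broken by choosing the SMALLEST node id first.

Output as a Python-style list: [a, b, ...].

Answer: [4, 6, 0, 2, 1, 3, 5]

Derivation:
Old toposort: [4, 1, 6, 0, 2, 3, 5]
Added edge: 2->1
Position of 2 (4) > position of 1 (1). Must reorder: 2 must now come before 1.
Run Kahn's algorithm (break ties by smallest node id):
  initial in-degrees: [1, 2, 2, 1, 0, 2, 0]
  ready (indeg=0): [4, 6]
  pop 4: indeg[1]->1 | ready=[6] | order so far=[4]
  pop 6: indeg[0]->0; indeg[2]->1; indeg[3]->0 | ready=[0, 3] | order so far=[4, 6]
  pop 0: indeg[2]->0 | ready=[2, 3] | order so far=[4, 6, 0]
  pop 2: indeg[1]->0; indeg[5]->1 | ready=[1, 3] | order so far=[4, 6, 0, 2]
  pop 1: no out-edges | ready=[3] | order so far=[4, 6, 0, 2, 1]
  pop 3: indeg[5]->0 | ready=[5] | order so far=[4, 6, 0, 2, 1, 3]
  pop 5: no out-edges | ready=[] | order so far=[4, 6, 0, 2, 1, 3, 5]
  Result: [4, 6, 0, 2, 1, 3, 5]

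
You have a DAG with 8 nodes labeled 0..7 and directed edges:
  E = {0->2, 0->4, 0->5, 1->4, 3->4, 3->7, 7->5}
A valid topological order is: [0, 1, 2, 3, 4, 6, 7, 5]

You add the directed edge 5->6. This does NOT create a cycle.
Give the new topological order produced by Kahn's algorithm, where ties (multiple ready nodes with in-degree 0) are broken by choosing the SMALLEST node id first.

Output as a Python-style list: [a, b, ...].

Old toposort: [0, 1, 2, 3, 4, 6, 7, 5]
Added edge: 5->6
Position of 5 (7) > position of 6 (5). Must reorder: 5 must now come before 6.
Run Kahn's algorithm (break ties by smallest node id):
  initial in-degrees: [0, 0, 1, 0, 3, 2, 1, 1]
  ready (indeg=0): [0, 1, 3]
  pop 0: indeg[2]->0; indeg[4]->2; indeg[5]->1 | ready=[1, 2, 3] | order so far=[0]
  pop 1: indeg[4]->1 | ready=[2, 3] | order so far=[0, 1]
  pop 2: no out-edges | ready=[3] | order so far=[0, 1, 2]
  pop 3: indeg[4]->0; indeg[7]->0 | ready=[4, 7] | order so far=[0, 1, 2, 3]
  pop 4: no out-edges | ready=[7] | order so far=[0, 1, 2, 3, 4]
  pop 7: indeg[5]->0 | ready=[5] | order so far=[0, 1, 2, 3, 4, 7]
  pop 5: indeg[6]->0 | ready=[6] | order so far=[0, 1, 2, 3, 4, 7, 5]
  pop 6: no out-edges | ready=[] | order so far=[0, 1, 2, 3, 4, 7, 5, 6]
  Result: [0, 1, 2, 3, 4, 7, 5, 6]

Answer: [0, 1, 2, 3, 4, 7, 5, 6]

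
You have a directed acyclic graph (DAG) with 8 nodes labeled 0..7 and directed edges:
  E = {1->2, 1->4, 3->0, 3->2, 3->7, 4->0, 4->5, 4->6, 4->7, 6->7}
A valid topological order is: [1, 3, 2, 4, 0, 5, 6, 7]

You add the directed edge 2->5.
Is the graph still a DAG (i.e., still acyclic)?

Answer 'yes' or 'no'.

Answer: yes

Derivation:
Given toposort: [1, 3, 2, 4, 0, 5, 6, 7]
Position of 2: index 2; position of 5: index 5
New edge 2->5: forward
Forward edge: respects the existing order. Still a DAG, same toposort still valid.
Still a DAG? yes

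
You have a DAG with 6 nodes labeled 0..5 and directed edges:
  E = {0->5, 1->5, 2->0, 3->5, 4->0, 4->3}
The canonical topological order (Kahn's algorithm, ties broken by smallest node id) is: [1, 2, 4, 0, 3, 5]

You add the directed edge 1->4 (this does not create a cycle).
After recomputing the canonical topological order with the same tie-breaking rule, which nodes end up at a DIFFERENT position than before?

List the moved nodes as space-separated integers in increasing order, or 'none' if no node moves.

Answer: none

Derivation:
Old toposort: [1, 2, 4, 0, 3, 5]
Added edge 1->4
Recompute Kahn (smallest-id tiebreak):
  initial in-degrees: [2, 0, 0, 1, 1, 3]
  ready (indeg=0): [1, 2]
  pop 1: indeg[4]->0; indeg[5]->2 | ready=[2, 4] | order so far=[1]
  pop 2: indeg[0]->1 | ready=[4] | order so far=[1, 2]
  pop 4: indeg[0]->0; indeg[3]->0 | ready=[0, 3] | order so far=[1, 2, 4]
  pop 0: indeg[5]->1 | ready=[3] | order so far=[1, 2, 4, 0]
  pop 3: indeg[5]->0 | ready=[5] | order so far=[1, 2, 4, 0, 3]
  pop 5: no out-edges | ready=[] | order so far=[1, 2, 4, 0, 3, 5]
New canonical toposort: [1, 2, 4, 0, 3, 5]
Compare positions:
  Node 0: index 3 -> 3 (same)
  Node 1: index 0 -> 0 (same)
  Node 2: index 1 -> 1 (same)
  Node 3: index 4 -> 4 (same)
  Node 4: index 2 -> 2 (same)
  Node 5: index 5 -> 5 (same)
Nodes that changed position: none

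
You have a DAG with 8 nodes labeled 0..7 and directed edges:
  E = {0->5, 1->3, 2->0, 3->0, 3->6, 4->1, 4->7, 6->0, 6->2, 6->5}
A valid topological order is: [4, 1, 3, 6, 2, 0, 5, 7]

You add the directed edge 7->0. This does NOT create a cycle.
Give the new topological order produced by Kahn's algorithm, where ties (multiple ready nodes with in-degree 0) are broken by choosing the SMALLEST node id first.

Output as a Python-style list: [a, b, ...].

Answer: [4, 1, 3, 6, 2, 7, 0, 5]

Derivation:
Old toposort: [4, 1, 3, 6, 2, 0, 5, 7]
Added edge: 7->0
Position of 7 (7) > position of 0 (5). Must reorder: 7 must now come before 0.
Run Kahn's algorithm (break ties by smallest node id):
  initial in-degrees: [4, 1, 1, 1, 0, 2, 1, 1]
  ready (indeg=0): [4]
  pop 4: indeg[1]->0; indeg[7]->0 | ready=[1, 7] | order so far=[4]
  pop 1: indeg[3]->0 | ready=[3, 7] | order so far=[4, 1]
  pop 3: indeg[0]->3; indeg[6]->0 | ready=[6, 7] | order so far=[4, 1, 3]
  pop 6: indeg[0]->2; indeg[2]->0; indeg[5]->1 | ready=[2, 7] | order so far=[4, 1, 3, 6]
  pop 2: indeg[0]->1 | ready=[7] | order so far=[4, 1, 3, 6, 2]
  pop 7: indeg[0]->0 | ready=[0] | order so far=[4, 1, 3, 6, 2, 7]
  pop 0: indeg[5]->0 | ready=[5] | order so far=[4, 1, 3, 6, 2, 7, 0]
  pop 5: no out-edges | ready=[] | order so far=[4, 1, 3, 6, 2, 7, 0, 5]
  Result: [4, 1, 3, 6, 2, 7, 0, 5]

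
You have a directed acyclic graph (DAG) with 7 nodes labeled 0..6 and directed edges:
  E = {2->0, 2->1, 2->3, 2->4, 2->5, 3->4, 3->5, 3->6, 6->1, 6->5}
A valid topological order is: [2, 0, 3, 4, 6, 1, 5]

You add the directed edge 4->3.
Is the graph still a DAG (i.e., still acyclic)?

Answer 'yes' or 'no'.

Given toposort: [2, 0, 3, 4, 6, 1, 5]
Position of 4: index 3; position of 3: index 2
New edge 4->3: backward (u after v in old order)
Backward edge: old toposort is now invalid. Check if this creates a cycle.
Does 3 already reach 4? Reachable from 3: [1, 3, 4, 5, 6]. YES -> cycle!
Still a DAG? no

Answer: no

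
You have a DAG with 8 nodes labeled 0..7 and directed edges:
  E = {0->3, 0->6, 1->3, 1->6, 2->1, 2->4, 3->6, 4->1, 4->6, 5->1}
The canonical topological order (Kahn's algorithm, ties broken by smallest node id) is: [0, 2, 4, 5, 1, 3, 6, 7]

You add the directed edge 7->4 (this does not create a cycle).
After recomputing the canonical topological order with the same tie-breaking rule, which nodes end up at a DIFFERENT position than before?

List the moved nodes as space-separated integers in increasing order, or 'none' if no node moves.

Old toposort: [0, 2, 4, 5, 1, 3, 6, 7]
Added edge 7->4
Recompute Kahn (smallest-id tiebreak):
  initial in-degrees: [0, 3, 0, 2, 2, 0, 4, 0]
  ready (indeg=0): [0, 2, 5, 7]
  pop 0: indeg[3]->1; indeg[6]->3 | ready=[2, 5, 7] | order so far=[0]
  pop 2: indeg[1]->2; indeg[4]->1 | ready=[5, 7] | order so far=[0, 2]
  pop 5: indeg[1]->1 | ready=[7] | order so far=[0, 2, 5]
  pop 7: indeg[4]->0 | ready=[4] | order so far=[0, 2, 5, 7]
  pop 4: indeg[1]->0; indeg[6]->2 | ready=[1] | order so far=[0, 2, 5, 7, 4]
  pop 1: indeg[3]->0; indeg[6]->1 | ready=[3] | order so far=[0, 2, 5, 7, 4, 1]
  pop 3: indeg[6]->0 | ready=[6] | order so far=[0, 2, 5, 7, 4, 1, 3]
  pop 6: no out-edges | ready=[] | order so far=[0, 2, 5, 7, 4, 1, 3, 6]
New canonical toposort: [0, 2, 5, 7, 4, 1, 3, 6]
Compare positions:
  Node 0: index 0 -> 0 (same)
  Node 1: index 4 -> 5 (moved)
  Node 2: index 1 -> 1 (same)
  Node 3: index 5 -> 6 (moved)
  Node 4: index 2 -> 4 (moved)
  Node 5: index 3 -> 2 (moved)
  Node 6: index 6 -> 7 (moved)
  Node 7: index 7 -> 3 (moved)
Nodes that changed position: 1 3 4 5 6 7

Answer: 1 3 4 5 6 7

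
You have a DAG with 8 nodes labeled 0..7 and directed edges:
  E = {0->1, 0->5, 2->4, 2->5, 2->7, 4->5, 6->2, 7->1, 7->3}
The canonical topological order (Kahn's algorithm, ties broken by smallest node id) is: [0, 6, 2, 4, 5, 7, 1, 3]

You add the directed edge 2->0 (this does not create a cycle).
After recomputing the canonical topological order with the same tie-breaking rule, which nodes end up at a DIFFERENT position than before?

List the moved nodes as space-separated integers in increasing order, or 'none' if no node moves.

Old toposort: [0, 6, 2, 4, 5, 7, 1, 3]
Added edge 2->0
Recompute Kahn (smallest-id tiebreak):
  initial in-degrees: [1, 2, 1, 1, 1, 3, 0, 1]
  ready (indeg=0): [6]
  pop 6: indeg[2]->0 | ready=[2] | order so far=[6]
  pop 2: indeg[0]->0; indeg[4]->0; indeg[5]->2; indeg[7]->0 | ready=[0, 4, 7] | order so far=[6, 2]
  pop 0: indeg[1]->1; indeg[5]->1 | ready=[4, 7] | order so far=[6, 2, 0]
  pop 4: indeg[5]->0 | ready=[5, 7] | order so far=[6, 2, 0, 4]
  pop 5: no out-edges | ready=[7] | order so far=[6, 2, 0, 4, 5]
  pop 7: indeg[1]->0; indeg[3]->0 | ready=[1, 3] | order so far=[6, 2, 0, 4, 5, 7]
  pop 1: no out-edges | ready=[3] | order so far=[6, 2, 0, 4, 5, 7, 1]
  pop 3: no out-edges | ready=[] | order so far=[6, 2, 0, 4, 5, 7, 1, 3]
New canonical toposort: [6, 2, 0, 4, 5, 7, 1, 3]
Compare positions:
  Node 0: index 0 -> 2 (moved)
  Node 1: index 6 -> 6 (same)
  Node 2: index 2 -> 1 (moved)
  Node 3: index 7 -> 7 (same)
  Node 4: index 3 -> 3 (same)
  Node 5: index 4 -> 4 (same)
  Node 6: index 1 -> 0 (moved)
  Node 7: index 5 -> 5 (same)
Nodes that changed position: 0 2 6

Answer: 0 2 6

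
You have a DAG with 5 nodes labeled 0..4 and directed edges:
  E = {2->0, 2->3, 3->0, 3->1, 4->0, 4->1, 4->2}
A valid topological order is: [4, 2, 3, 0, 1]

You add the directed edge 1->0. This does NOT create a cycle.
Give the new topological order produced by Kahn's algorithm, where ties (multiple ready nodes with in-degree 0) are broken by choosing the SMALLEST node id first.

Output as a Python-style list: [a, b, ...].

Old toposort: [4, 2, 3, 0, 1]
Added edge: 1->0
Position of 1 (4) > position of 0 (3). Must reorder: 1 must now come before 0.
Run Kahn's algorithm (break ties by smallest node id):
  initial in-degrees: [4, 2, 1, 1, 0]
  ready (indeg=0): [4]
  pop 4: indeg[0]->3; indeg[1]->1; indeg[2]->0 | ready=[2] | order so far=[4]
  pop 2: indeg[0]->2; indeg[3]->0 | ready=[3] | order so far=[4, 2]
  pop 3: indeg[0]->1; indeg[1]->0 | ready=[1] | order so far=[4, 2, 3]
  pop 1: indeg[0]->0 | ready=[0] | order so far=[4, 2, 3, 1]
  pop 0: no out-edges | ready=[] | order so far=[4, 2, 3, 1, 0]
  Result: [4, 2, 3, 1, 0]

Answer: [4, 2, 3, 1, 0]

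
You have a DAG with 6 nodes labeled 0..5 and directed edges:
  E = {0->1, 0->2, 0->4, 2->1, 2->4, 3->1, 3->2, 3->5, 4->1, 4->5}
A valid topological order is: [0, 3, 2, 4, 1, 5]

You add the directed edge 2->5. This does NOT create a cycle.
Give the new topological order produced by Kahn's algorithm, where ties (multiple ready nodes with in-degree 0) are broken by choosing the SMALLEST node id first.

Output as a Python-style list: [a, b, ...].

Answer: [0, 3, 2, 4, 1, 5]

Derivation:
Old toposort: [0, 3, 2, 4, 1, 5]
Added edge: 2->5
Position of 2 (2) < position of 5 (5). Old order still valid.
Run Kahn's algorithm (break ties by smallest node id):
  initial in-degrees: [0, 4, 2, 0, 2, 3]
  ready (indeg=0): [0, 3]
  pop 0: indeg[1]->3; indeg[2]->1; indeg[4]->1 | ready=[3] | order so far=[0]
  pop 3: indeg[1]->2; indeg[2]->0; indeg[5]->2 | ready=[2] | order so far=[0, 3]
  pop 2: indeg[1]->1; indeg[4]->0; indeg[5]->1 | ready=[4] | order so far=[0, 3, 2]
  pop 4: indeg[1]->0; indeg[5]->0 | ready=[1, 5] | order so far=[0, 3, 2, 4]
  pop 1: no out-edges | ready=[5] | order so far=[0, 3, 2, 4, 1]
  pop 5: no out-edges | ready=[] | order so far=[0, 3, 2, 4, 1, 5]
  Result: [0, 3, 2, 4, 1, 5]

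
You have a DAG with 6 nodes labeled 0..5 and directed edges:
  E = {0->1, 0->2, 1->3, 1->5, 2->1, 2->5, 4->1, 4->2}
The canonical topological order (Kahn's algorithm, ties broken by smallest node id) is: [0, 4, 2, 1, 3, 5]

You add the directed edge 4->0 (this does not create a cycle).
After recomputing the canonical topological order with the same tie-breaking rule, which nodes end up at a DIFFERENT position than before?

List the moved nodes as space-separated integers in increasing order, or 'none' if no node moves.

Answer: 0 4

Derivation:
Old toposort: [0, 4, 2, 1, 3, 5]
Added edge 4->0
Recompute Kahn (smallest-id tiebreak):
  initial in-degrees: [1, 3, 2, 1, 0, 2]
  ready (indeg=0): [4]
  pop 4: indeg[0]->0; indeg[1]->2; indeg[2]->1 | ready=[0] | order so far=[4]
  pop 0: indeg[1]->1; indeg[2]->0 | ready=[2] | order so far=[4, 0]
  pop 2: indeg[1]->0; indeg[5]->1 | ready=[1] | order so far=[4, 0, 2]
  pop 1: indeg[3]->0; indeg[5]->0 | ready=[3, 5] | order so far=[4, 0, 2, 1]
  pop 3: no out-edges | ready=[5] | order so far=[4, 0, 2, 1, 3]
  pop 5: no out-edges | ready=[] | order so far=[4, 0, 2, 1, 3, 5]
New canonical toposort: [4, 0, 2, 1, 3, 5]
Compare positions:
  Node 0: index 0 -> 1 (moved)
  Node 1: index 3 -> 3 (same)
  Node 2: index 2 -> 2 (same)
  Node 3: index 4 -> 4 (same)
  Node 4: index 1 -> 0 (moved)
  Node 5: index 5 -> 5 (same)
Nodes that changed position: 0 4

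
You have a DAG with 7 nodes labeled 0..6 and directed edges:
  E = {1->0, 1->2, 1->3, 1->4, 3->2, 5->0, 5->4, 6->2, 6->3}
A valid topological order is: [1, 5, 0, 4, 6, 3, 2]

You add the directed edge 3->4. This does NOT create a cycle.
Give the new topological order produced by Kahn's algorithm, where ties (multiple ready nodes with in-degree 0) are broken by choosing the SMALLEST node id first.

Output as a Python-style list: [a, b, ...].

Old toposort: [1, 5, 0, 4, 6, 3, 2]
Added edge: 3->4
Position of 3 (5) > position of 4 (3). Must reorder: 3 must now come before 4.
Run Kahn's algorithm (break ties by smallest node id):
  initial in-degrees: [2, 0, 3, 2, 3, 0, 0]
  ready (indeg=0): [1, 5, 6]
  pop 1: indeg[0]->1; indeg[2]->2; indeg[3]->1; indeg[4]->2 | ready=[5, 6] | order so far=[1]
  pop 5: indeg[0]->0; indeg[4]->1 | ready=[0, 6] | order so far=[1, 5]
  pop 0: no out-edges | ready=[6] | order so far=[1, 5, 0]
  pop 6: indeg[2]->1; indeg[3]->0 | ready=[3] | order so far=[1, 5, 0, 6]
  pop 3: indeg[2]->0; indeg[4]->0 | ready=[2, 4] | order so far=[1, 5, 0, 6, 3]
  pop 2: no out-edges | ready=[4] | order so far=[1, 5, 0, 6, 3, 2]
  pop 4: no out-edges | ready=[] | order so far=[1, 5, 0, 6, 3, 2, 4]
  Result: [1, 5, 0, 6, 3, 2, 4]

Answer: [1, 5, 0, 6, 3, 2, 4]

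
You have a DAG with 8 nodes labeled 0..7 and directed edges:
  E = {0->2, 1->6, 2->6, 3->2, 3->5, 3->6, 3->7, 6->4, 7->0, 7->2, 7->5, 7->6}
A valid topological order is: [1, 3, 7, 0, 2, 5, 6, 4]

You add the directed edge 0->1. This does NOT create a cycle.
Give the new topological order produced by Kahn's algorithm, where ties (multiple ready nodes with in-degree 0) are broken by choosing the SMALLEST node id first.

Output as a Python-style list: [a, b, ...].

Answer: [3, 7, 0, 1, 2, 5, 6, 4]

Derivation:
Old toposort: [1, 3, 7, 0, 2, 5, 6, 4]
Added edge: 0->1
Position of 0 (3) > position of 1 (0). Must reorder: 0 must now come before 1.
Run Kahn's algorithm (break ties by smallest node id):
  initial in-degrees: [1, 1, 3, 0, 1, 2, 4, 1]
  ready (indeg=0): [3]
  pop 3: indeg[2]->2; indeg[5]->1; indeg[6]->3; indeg[7]->0 | ready=[7] | order so far=[3]
  pop 7: indeg[0]->0; indeg[2]->1; indeg[5]->0; indeg[6]->2 | ready=[0, 5] | order so far=[3, 7]
  pop 0: indeg[1]->0; indeg[2]->0 | ready=[1, 2, 5] | order so far=[3, 7, 0]
  pop 1: indeg[6]->1 | ready=[2, 5] | order so far=[3, 7, 0, 1]
  pop 2: indeg[6]->0 | ready=[5, 6] | order so far=[3, 7, 0, 1, 2]
  pop 5: no out-edges | ready=[6] | order so far=[3, 7, 0, 1, 2, 5]
  pop 6: indeg[4]->0 | ready=[4] | order so far=[3, 7, 0, 1, 2, 5, 6]
  pop 4: no out-edges | ready=[] | order so far=[3, 7, 0, 1, 2, 5, 6, 4]
  Result: [3, 7, 0, 1, 2, 5, 6, 4]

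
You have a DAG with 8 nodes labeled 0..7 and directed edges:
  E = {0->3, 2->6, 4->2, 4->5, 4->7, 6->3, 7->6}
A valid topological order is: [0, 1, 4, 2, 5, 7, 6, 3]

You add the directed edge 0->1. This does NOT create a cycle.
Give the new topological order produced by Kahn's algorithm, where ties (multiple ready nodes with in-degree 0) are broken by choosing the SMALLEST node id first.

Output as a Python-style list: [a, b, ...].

Answer: [0, 1, 4, 2, 5, 7, 6, 3]

Derivation:
Old toposort: [0, 1, 4, 2, 5, 7, 6, 3]
Added edge: 0->1
Position of 0 (0) < position of 1 (1). Old order still valid.
Run Kahn's algorithm (break ties by smallest node id):
  initial in-degrees: [0, 1, 1, 2, 0, 1, 2, 1]
  ready (indeg=0): [0, 4]
  pop 0: indeg[1]->0; indeg[3]->1 | ready=[1, 4] | order so far=[0]
  pop 1: no out-edges | ready=[4] | order so far=[0, 1]
  pop 4: indeg[2]->0; indeg[5]->0; indeg[7]->0 | ready=[2, 5, 7] | order so far=[0, 1, 4]
  pop 2: indeg[6]->1 | ready=[5, 7] | order so far=[0, 1, 4, 2]
  pop 5: no out-edges | ready=[7] | order so far=[0, 1, 4, 2, 5]
  pop 7: indeg[6]->0 | ready=[6] | order so far=[0, 1, 4, 2, 5, 7]
  pop 6: indeg[3]->0 | ready=[3] | order so far=[0, 1, 4, 2, 5, 7, 6]
  pop 3: no out-edges | ready=[] | order so far=[0, 1, 4, 2, 5, 7, 6, 3]
  Result: [0, 1, 4, 2, 5, 7, 6, 3]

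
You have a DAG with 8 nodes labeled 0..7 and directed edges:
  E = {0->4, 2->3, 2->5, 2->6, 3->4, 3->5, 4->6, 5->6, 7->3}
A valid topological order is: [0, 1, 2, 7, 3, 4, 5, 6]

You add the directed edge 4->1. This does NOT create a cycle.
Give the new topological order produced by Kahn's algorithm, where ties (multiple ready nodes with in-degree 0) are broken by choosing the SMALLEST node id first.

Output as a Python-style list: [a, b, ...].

Answer: [0, 2, 7, 3, 4, 1, 5, 6]

Derivation:
Old toposort: [0, 1, 2, 7, 3, 4, 5, 6]
Added edge: 4->1
Position of 4 (5) > position of 1 (1). Must reorder: 4 must now come before 1.
Run Kahn's algorithm (break ties by smallest node id):
  initial in-degrees: [0, 1, 0, 2, 2, 2, 3, 0]
  ready (indeg=0): [0, 2, 7]
  pop 0: indeg[4]->1 | ready=[2, 7] | order so far=[0]
  pop 2: indeg[3]->1; indeg[5]->1; indeg[6]->2 | ready=[7] | order so far=[0, 2]
  pop 7: indeg[3]->0 | ready=[3] | order so far=[0, 2, 7]
  pop 3: indeg[4]->0; indeg[5]->0 | ready=[4, 5] | order so far=[0, 2, 7, 3]
  pop 4: indeg[1]->0; indeg[6]->1 | ready=[1, 5] | order so far=[0, 2, 7, 3, 4]
  pop 1: no out-edges | ready=[5] | order so far=[0, 2, 7, 3, 4, 1]
  pop 5: indeg[6]->0 | ready=[6] | order so far=[0, 2, 7, 3, 4, 1, 5]
  pop 6: no out-edges | ready=[] | order so far=[0, 2, 7, 3, 4, 1, 5, 6]
  Result: [0, 2, 7, 3, 4, 1, 5, 6]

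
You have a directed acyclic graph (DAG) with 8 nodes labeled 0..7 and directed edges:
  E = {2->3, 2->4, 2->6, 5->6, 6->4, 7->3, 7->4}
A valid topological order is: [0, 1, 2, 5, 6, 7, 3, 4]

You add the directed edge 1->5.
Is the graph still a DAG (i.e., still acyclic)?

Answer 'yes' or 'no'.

Given toposort: [0, 1, 2, 5, 6, 7, 3, 4]
Position of 1: index 1; position of 5: index 3
New edge 1->5: forward
Forward edge: respects the existing order. Still a DAG, same toposort still valid.
Still a DAG? yes

Answer: yes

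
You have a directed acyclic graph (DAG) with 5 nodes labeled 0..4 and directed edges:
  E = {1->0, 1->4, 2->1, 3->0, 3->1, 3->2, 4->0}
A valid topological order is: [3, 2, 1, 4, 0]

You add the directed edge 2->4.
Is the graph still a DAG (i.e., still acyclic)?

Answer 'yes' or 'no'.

Given toposort: [3, 2, 1, 4, 0]
Position of 2: index 1; position of 4: index 3
New edge 2->4: forward
Forward edge: respects the existing order. Still a DAG, same toposort still valid.
Still a DAG? yes

Answer: yes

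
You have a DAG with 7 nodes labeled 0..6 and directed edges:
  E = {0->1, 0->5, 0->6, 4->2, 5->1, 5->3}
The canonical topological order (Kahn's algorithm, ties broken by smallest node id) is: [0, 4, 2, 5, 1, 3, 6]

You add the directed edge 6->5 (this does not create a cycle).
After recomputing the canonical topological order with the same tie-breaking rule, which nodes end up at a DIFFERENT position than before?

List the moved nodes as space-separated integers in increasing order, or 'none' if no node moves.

Old toposort: [0, 4, 2, 5, 1, 3, 6]
Added edge 6->5
Recompute Kahn (smallest-id tiebreak):
  initial in-degrees: [0, 2, 1, 1, 0, 2, 1]
  ready (indeg=0): [0, 4]
  pop 0: indeg[1]->1; indeg[5]->1; indeg[6]->0 | ready=[4, 6] | order so far=[0]
  pop 4: indeg[2]->0 | ready=[2, 6] | order so far=[0, 4]
  pop 2: no out-edges | ready=[6] | order so far=[0, 4, 2]
  pop 6: indeg[5]->0 | ready=[5] | order so far=[0, 4, 2, 6]
  pop 5: indeg[1]->0; indeg[3]->0 | ready=[1, 3] | order so far=[0, 4, 2, 6, 5]
  pop 1: no out-edges | ready=[3] | order so far=[0, 4, 2, 6, 5, 1]
  pop 3: no out-edges | ready=[] | order so far=[0, 4, 2, 6, 5, 1, 3]
New canonical toposort: [0, 4, 2, 6, 5, 1, 3]
Compare positions:
  Node 0: index 0 -> 0 (same)
  Node 1: index 4 -> 5 (moved)
  Node 2: index 2 -> 2 (same)
  Node 3: index 5 -> 6 (moved)
  Node 4: index 1 -> 1 (same)
  Node 5: index 3 -> 4 (moved)
  Node 6: index 6 -> 3 (moved)
Nodes that changed position: 1 3 5 6

Answer: 1 3 5 6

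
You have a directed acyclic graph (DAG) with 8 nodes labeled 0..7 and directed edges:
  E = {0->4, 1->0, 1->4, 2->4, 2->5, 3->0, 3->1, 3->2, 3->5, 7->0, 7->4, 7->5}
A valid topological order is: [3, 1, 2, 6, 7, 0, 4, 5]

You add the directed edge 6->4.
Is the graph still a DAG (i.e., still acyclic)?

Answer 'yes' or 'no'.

Answer: yes

Derivation:
Given toposort: [3, 1, 2, 6, 7, 0, 4, 5]
Position of 6: index 3; position of 4: index 6
New edge 6->4: forward
Forward edge: respects the existing order. Still a DAG, same toposort still valid.
Still a DAG? yes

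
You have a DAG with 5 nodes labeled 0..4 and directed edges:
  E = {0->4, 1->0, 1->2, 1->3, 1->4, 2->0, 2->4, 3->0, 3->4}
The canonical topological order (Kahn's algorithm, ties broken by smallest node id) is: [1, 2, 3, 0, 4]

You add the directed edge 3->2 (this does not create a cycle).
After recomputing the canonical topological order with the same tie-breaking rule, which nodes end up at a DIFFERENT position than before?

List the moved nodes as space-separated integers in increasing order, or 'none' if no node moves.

Answer: 2 3

Derivation:
Old toposort: [1, 2, 3, 0, 4]
Added edge 3->2
Recompute Kahn (smallest-id tiebreak):
  initial in-degrees: [3, 0, 2, 1, 4]
  ready (indeg=0): [1]
  pop 1: indeg[0]->2; indeg[2]->1; indeg[3]->0; indeg[4]->3 | ready=[3] | order so far=[1]
  pop 3: indeg[0]->1; indeg[2]->0; indeg[4]->2 | ready=[2] | order so far=[1, 3]
  pop 2: indeg[0]->0; indeg[4]->1 | ready=[0] | order so far=[1, 3, 2]
  pop 0: indeg[4]->0 | ready=[4] | order so far=[1, 3, 2, 0]
  pop 4: no out-edges | ready=[] | order so far=[1, 3, 2, 0, 4]
New canonical toposort: [1, 3, 2, 0, 4]
Compare positions:
  Node 0: index 3 -> 3 (same)
  Node 1: index 0 -> 0 (same)
  Node 2: index 1 -> 2 (moved)
  Node 3: index 2 -> 1 (moved)
  Node 4: index 4 -> 4 (same)
Nodes that changed position: 2 3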